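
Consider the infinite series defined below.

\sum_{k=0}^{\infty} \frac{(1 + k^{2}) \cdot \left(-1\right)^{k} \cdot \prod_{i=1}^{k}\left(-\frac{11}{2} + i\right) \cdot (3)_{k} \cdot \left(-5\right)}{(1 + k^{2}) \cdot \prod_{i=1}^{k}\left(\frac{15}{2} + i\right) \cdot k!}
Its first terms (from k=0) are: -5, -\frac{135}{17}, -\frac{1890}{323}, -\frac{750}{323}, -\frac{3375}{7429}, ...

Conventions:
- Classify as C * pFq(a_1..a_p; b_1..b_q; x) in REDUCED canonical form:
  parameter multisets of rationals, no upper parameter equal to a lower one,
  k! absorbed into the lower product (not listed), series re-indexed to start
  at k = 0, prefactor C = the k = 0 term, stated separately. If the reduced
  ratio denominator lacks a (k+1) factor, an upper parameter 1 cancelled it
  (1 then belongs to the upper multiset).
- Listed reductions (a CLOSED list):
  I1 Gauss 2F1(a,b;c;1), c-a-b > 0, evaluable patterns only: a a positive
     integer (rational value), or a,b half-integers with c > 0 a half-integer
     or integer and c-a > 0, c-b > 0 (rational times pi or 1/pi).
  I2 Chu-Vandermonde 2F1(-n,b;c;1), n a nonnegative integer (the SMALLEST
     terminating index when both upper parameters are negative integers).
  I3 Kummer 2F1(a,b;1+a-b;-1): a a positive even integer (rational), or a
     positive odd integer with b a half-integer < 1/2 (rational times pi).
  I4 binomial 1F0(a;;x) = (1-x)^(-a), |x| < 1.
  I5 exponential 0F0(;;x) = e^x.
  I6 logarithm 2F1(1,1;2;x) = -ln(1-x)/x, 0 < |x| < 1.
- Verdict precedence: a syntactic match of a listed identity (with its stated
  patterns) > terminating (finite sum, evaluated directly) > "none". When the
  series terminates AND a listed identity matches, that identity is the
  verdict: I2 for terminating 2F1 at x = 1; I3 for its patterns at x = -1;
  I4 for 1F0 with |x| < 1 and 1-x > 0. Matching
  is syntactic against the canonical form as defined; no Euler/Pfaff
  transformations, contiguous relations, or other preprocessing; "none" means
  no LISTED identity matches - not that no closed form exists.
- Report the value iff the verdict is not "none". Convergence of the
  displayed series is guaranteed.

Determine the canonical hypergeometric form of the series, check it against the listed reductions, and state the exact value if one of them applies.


x = -1 here; the reduced form reads 2F1, upper {-\frac{9}{2}, 3}, lower {\frac{17}{2}}, C = -5. Verdict at x = -1: Kummer's theorem (I3) matches (x = -1; c = \frac{17}{2} equals 1+a-b for upper {-\frac{9}{2}, 3}: listed pattern). Its exact value is \left(-\frac{225225}{32768}\right) \cdot \pi.

The tell: with t_0 = -5, k^2 + 1 divides numerator and denominator alike; prefactor -5 after cancelling.
Term ratio: r(k) = -1 * (k-\frac{9}{2}) (k+3) / [(k+\frac{17}{2}) (k+1)] - poly over poly, x = -1 from leading terms; C = -5 at k = 0.


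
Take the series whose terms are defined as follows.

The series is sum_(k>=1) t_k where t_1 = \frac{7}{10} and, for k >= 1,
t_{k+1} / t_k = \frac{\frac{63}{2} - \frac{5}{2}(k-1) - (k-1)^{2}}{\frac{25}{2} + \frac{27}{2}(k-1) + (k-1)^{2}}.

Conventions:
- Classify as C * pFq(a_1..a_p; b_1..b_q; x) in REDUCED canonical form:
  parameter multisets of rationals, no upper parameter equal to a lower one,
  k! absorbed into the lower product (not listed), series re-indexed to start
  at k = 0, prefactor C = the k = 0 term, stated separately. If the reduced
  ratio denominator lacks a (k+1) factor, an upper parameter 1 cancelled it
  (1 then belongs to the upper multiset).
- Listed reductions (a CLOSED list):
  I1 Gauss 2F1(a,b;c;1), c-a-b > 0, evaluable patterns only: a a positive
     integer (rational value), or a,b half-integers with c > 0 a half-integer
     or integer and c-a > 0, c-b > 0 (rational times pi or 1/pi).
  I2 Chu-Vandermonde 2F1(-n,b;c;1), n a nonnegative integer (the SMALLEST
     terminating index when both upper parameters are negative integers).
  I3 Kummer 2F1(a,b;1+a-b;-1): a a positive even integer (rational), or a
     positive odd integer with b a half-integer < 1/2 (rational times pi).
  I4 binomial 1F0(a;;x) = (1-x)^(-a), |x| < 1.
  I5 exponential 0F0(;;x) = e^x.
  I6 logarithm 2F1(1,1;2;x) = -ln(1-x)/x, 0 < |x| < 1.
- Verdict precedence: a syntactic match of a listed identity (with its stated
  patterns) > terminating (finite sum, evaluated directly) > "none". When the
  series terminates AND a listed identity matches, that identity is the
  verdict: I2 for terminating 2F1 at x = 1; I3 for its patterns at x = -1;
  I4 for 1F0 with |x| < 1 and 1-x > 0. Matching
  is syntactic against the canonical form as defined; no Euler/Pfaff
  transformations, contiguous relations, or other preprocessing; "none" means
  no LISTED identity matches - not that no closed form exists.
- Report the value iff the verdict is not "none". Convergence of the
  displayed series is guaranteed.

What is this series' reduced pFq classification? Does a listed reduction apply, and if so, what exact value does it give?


With C = \frac{7}{10}: the canonical form is 2F1(-\frac{9}{2}, 7; \frac{25}{2}; -1). Verdict: this is Kummer (I3) (x = -1; c = \frac{25}{2} equals 1+a-b for upper {-\frac{9}{2}, 7}: listed pattern). Sum: \frac{468495027}{268435456} \cdot \pi.

Key step: t_0 = \frac{7}{10} here, and roots of the ratio polynomials (C = 7/10) are the negated parameters.
Consecutive-term ratio: r(k) = -1 * (k-\frac{9}{2}) (k+7) / [(k+\frac{25}{2}) (k+1)] - rational in k, leading ratio -1; with t_0 = \frac{7}{10}, classification follows.


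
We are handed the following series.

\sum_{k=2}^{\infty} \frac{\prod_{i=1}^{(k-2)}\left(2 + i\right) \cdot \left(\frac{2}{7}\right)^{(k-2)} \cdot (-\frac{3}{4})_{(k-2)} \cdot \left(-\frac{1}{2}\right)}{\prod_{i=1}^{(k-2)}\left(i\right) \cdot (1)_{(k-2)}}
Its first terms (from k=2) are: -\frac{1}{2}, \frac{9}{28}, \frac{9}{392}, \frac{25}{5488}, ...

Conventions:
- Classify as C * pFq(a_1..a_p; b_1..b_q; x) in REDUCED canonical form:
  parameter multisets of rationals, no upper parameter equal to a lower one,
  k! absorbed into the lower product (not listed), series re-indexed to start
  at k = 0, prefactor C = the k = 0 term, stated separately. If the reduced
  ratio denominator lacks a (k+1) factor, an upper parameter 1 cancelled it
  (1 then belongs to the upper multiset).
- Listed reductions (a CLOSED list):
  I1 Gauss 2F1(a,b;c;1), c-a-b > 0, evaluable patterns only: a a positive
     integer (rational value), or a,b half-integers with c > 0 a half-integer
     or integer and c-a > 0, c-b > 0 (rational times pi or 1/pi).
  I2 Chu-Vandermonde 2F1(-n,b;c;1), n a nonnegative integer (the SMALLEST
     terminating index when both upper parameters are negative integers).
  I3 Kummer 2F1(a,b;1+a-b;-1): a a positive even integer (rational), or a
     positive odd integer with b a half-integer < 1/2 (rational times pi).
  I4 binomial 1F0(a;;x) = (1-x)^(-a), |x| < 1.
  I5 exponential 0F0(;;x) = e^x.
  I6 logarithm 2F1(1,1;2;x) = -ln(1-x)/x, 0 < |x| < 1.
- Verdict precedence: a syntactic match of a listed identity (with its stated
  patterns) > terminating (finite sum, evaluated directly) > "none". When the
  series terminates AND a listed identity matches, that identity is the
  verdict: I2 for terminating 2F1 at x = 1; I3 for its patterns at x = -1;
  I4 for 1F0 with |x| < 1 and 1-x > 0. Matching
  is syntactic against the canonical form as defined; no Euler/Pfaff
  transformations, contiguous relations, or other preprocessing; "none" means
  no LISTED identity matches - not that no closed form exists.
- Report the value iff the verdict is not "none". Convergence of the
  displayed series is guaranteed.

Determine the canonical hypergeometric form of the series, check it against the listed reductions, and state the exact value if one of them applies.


x = \frac{2}{7} here; the reduced form reads 2F1, upper {-\frac{3}{4}, 3}, lower {1}, C = -\frac{1}{2}. Verdict: none - this 2F1 at x = \frac{2}{7} matches no listed pattern, and upper {-\frac{3}{4}, 3} holds no stopper.

The tell: with t_0 = -\frac{1}{2}, the lower running product (prefactor -1/2) is a rising factorial.
Term ratio: r(k) = \frac{2}{7} * (k-\frac{3}{4}) (k+3) / [(k+1) (k+1)] - rational in k, leading ratio \frac{2}{7}; with t_0 = -\frac{1}{2}, classification follows.


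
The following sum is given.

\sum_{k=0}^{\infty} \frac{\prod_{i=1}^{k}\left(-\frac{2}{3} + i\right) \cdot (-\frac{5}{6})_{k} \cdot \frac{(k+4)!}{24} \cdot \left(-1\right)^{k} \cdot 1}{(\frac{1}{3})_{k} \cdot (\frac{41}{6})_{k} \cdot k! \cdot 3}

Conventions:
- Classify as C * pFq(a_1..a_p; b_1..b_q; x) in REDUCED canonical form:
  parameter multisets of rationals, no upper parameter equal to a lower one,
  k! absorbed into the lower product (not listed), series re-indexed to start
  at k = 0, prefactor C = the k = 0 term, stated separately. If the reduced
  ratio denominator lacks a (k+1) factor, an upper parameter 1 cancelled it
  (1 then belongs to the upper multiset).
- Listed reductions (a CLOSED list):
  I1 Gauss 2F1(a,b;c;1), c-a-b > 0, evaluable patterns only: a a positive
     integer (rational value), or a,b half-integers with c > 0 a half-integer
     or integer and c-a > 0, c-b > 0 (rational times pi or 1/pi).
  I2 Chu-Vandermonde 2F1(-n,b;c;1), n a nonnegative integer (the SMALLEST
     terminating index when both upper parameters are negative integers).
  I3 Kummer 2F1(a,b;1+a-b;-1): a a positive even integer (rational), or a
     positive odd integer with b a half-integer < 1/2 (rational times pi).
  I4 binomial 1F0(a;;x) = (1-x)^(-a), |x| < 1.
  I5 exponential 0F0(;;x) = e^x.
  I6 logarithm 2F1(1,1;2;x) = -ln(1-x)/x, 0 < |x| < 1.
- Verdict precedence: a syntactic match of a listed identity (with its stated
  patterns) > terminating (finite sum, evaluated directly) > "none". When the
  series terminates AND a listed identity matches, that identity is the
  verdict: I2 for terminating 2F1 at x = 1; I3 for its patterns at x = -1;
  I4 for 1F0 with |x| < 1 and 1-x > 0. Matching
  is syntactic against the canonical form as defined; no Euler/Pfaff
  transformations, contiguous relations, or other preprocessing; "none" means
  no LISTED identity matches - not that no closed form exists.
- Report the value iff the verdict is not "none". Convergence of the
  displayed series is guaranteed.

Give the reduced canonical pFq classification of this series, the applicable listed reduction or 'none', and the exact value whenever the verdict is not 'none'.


Prefactor \frac{1}{3}, argument -1: 2F1 with upper {-\frac{5}{6}, 5} over lower {\frac{41}{6}}. Verdict: no listed reduction: x = -1 and upper {-\frac{5}{6}, 5} fail every I1-I6 pattern.

Structural cue: x = -1 and the running product (C = 1/3) telescopes to a rising factorial.
Adjacent-term ratio: r(k) = -1 * (k-\frac{5}{6}) (k+5) / [(k+\frac{41}{6}) (k+1)] - rational in k. x = -1; t_0 = \frac{1}{3}; negate the roots.


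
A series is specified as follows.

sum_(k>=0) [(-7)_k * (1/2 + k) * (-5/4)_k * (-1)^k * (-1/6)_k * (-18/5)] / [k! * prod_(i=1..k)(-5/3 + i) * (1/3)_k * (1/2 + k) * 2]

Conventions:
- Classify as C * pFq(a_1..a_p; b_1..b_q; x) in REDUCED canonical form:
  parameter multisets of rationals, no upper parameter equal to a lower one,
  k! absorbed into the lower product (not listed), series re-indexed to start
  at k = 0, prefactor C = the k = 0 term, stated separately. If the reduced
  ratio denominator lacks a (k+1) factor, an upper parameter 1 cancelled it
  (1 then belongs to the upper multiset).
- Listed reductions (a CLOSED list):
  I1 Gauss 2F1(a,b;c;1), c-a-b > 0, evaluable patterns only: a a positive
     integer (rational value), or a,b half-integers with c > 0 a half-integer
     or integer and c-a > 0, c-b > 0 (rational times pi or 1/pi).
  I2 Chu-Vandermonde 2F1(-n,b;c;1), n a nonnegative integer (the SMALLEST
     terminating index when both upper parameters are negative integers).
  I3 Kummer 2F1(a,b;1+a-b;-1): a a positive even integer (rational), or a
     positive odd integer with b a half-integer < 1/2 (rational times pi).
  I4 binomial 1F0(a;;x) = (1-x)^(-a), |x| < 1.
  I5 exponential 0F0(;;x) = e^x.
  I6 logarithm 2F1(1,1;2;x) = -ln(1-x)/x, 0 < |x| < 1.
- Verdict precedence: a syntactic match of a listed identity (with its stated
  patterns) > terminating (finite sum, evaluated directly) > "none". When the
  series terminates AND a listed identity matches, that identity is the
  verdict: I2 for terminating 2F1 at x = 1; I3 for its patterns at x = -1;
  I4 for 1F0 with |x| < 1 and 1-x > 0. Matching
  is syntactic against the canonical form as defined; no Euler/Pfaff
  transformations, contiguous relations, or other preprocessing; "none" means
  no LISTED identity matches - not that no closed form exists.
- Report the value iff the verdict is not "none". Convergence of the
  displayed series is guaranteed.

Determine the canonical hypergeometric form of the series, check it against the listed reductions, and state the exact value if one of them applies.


Prefactor -9/5, argument -1: 3F2 with upper {-7, -5/4, -1/6} over lower {-2/3, 1/3}. Verdict: terminating. With -7 upstairs the series is a 8-term polynomial sum; evaluated term by term. Its exact value is -138686769524349/4466765987840.

Key observation: t_0 being -9/5, the lower running product (prefactor -9/5) is a rising factorial.
Term ratio: r(k) = (-1) * (k-7) (k-5/4) (k-1/6) / [(k-2/3) (k+1/3) (k+1)] ; factor over Q: parameters, x = (-1), and C = -9/5.


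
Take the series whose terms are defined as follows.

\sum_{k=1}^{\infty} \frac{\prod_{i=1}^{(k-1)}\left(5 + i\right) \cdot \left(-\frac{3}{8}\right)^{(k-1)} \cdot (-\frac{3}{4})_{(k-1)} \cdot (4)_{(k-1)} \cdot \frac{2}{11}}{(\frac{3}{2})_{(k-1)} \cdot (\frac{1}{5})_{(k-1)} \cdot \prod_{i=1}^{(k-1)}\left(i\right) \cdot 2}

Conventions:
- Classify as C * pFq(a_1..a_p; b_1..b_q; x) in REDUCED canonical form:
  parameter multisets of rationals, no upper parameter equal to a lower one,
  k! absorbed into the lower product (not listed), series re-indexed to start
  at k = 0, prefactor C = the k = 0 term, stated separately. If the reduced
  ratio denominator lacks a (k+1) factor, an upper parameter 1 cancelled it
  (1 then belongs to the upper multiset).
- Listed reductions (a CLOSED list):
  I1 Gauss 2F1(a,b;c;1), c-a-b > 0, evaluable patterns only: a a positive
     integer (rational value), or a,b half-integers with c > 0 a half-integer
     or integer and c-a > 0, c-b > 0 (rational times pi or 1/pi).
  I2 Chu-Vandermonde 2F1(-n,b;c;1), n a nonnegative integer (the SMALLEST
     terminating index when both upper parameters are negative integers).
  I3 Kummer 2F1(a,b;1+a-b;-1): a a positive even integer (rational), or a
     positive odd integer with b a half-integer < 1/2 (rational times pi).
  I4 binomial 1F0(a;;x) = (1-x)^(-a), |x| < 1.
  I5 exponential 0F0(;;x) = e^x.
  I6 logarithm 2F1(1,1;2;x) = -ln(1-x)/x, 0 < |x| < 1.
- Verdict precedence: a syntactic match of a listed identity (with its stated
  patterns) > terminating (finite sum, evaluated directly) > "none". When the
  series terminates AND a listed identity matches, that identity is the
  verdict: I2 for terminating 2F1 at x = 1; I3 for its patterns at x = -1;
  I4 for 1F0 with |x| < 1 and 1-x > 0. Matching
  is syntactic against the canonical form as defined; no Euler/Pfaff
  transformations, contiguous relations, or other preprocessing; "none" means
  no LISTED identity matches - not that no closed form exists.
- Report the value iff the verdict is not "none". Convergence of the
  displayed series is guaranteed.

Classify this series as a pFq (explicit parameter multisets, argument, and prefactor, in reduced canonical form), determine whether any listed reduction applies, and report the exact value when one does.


Prefactor \frac{1}{11}, argument -\frac{3}{8}: 3F2 with upper {-\frac{3}{4}, 4, 6} over lower {\frac{1}{5}, \frac{3}{2}}. Verdict: none here - no I1-I6 shape fits x = -\frac{3}{8} with lower {\frac{1}{5}, \frac{3}{2}}.

The tell: t_0 being \frac{1}{11}, the running product (C = 1/11, x = -3/8) telescopes to a rising factorial.
Adjacent-term ratio: r(k) = -\frac{3}{8} * (k-\frac{3}{4}) (k+4) (k+6) / [(k+\frac{1}{5}) (k+\frac{3}{2}) (k+1)] - poly over poly, x = -\frac{3}{8} from leading terms; C = \frac{1}{11} at k = 0.


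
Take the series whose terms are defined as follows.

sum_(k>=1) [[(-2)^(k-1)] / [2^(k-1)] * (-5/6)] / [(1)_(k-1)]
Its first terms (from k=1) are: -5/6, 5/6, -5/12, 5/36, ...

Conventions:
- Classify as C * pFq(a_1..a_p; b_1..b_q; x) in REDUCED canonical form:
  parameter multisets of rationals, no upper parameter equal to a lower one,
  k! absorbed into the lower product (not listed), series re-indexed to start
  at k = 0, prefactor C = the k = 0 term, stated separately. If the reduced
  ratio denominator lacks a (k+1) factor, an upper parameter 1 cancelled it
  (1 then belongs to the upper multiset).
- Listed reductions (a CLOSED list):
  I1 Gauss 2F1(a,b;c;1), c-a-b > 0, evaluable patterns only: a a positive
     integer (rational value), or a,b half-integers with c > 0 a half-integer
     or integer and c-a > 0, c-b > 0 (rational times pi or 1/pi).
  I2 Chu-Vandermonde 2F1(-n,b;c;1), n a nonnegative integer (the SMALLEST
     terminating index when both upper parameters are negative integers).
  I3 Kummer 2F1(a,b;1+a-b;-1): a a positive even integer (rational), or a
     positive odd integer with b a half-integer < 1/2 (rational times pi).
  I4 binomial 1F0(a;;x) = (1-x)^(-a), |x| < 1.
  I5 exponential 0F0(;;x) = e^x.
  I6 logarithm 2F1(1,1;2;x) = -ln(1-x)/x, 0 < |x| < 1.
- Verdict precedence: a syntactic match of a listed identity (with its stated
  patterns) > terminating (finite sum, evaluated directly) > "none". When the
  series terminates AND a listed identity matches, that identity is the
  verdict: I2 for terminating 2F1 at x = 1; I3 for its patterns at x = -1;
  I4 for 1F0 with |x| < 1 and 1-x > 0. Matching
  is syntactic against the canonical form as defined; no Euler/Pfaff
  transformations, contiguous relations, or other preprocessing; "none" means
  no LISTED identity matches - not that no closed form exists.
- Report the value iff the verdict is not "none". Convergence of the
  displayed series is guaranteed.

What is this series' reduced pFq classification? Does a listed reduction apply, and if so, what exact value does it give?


Classification (C = -5/6): 0F0 with upper {-}, lower {-}, argument x = -1. Verdict: exponential (I5) matches (the 0F0 exponential series at x = -1). Value: (-5/6) * e^(-1).

Structural cue: with t_0 = -5/6, the two k-th powers (prefactor -5/6) combine into one argument.
Term ratio: r(k) = (-1) * 1 / [(k+1)] - rational in k, leading ratio (-1); with t_0 = -5/6, classification follows.


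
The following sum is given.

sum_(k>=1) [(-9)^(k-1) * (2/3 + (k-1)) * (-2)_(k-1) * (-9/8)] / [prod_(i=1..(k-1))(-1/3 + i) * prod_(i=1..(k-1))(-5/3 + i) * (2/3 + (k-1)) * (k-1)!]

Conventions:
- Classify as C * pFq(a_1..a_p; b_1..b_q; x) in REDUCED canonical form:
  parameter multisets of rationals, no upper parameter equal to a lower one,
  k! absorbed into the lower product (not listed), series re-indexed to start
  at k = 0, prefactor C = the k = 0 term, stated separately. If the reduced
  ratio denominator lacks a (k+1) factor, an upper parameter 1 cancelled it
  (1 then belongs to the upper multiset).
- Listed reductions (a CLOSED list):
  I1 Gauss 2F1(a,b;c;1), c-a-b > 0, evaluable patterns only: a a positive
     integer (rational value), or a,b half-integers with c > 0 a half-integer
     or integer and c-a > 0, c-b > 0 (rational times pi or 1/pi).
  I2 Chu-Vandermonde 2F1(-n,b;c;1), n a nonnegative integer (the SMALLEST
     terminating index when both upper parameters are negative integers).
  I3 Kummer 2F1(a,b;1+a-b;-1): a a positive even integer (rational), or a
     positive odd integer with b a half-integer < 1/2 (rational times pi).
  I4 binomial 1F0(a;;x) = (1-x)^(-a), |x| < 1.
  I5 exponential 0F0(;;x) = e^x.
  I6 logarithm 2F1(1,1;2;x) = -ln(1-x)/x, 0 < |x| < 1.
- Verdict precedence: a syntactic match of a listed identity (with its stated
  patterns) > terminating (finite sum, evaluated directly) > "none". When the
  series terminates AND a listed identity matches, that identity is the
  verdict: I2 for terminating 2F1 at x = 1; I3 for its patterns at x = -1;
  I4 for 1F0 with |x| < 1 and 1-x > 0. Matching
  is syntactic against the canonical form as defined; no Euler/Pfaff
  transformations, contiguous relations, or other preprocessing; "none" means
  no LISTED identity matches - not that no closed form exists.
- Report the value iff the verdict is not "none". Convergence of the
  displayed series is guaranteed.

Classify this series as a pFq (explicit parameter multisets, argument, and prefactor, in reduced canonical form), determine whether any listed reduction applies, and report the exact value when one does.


First insight: x = (-9) and k + 2/3 divides numerator and denominator alike; prefactor -9/8 after cancelling.
Ratio: r(k) = (-9) * (k-2) / [(k-2/3) (k+2/3) (k+1)] - rational in k, leading ratio (-9); with t_0 = -9/8, classification follows.

The series (x = -9) is 1F2: upper {-2}, lower {-2/3, 2/3}, prefactor -9/8. Verdict: terminating - upper -2 stops the sum at k = 2; the 3 terms are added exactly. Sum: 66159/160.


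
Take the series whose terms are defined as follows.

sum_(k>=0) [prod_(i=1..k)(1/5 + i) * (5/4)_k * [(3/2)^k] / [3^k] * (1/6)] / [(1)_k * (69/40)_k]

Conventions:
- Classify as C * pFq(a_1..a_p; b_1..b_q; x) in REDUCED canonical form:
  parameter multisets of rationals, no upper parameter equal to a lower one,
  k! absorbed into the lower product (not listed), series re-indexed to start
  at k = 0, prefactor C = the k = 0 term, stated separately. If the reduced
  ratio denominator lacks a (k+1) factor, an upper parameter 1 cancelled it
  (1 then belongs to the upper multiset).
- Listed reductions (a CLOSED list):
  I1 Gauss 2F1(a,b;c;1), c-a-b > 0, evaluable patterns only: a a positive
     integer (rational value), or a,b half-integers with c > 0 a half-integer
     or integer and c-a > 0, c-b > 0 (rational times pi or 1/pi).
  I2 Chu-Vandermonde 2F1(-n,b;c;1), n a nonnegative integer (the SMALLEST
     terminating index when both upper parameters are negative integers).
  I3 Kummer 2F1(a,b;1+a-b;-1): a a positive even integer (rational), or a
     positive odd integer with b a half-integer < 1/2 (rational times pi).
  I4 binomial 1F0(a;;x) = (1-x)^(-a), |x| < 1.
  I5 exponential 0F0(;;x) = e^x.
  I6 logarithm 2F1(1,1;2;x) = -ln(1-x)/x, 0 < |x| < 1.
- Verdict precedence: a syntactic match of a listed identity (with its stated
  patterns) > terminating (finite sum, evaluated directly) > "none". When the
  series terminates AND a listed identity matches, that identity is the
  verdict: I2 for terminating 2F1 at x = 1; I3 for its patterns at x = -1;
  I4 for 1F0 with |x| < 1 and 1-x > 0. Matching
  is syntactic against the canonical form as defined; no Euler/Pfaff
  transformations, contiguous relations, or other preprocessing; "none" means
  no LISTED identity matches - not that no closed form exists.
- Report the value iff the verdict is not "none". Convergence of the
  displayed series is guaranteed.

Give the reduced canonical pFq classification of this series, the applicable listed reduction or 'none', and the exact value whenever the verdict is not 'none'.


Prefactor 1/6, argument 1/2: 2F1 with upper {6/5, 5/4} over lower {69/40}. Verdict: none. No listed pattern accepts 2F1(6/5, 5/4; 69/40; 1/2).

Key observation: x = (1/2) and the running product (C = 1/6, x = 1/2) telescopes to a rising factorial.
Ratio: r(k) = (1/2) * (k+6/5) (k+5/4) / [(k+69/40) (k+1)] - poly over poly, x = (1/2) from leading terms; C = 1/6 at k = 0.


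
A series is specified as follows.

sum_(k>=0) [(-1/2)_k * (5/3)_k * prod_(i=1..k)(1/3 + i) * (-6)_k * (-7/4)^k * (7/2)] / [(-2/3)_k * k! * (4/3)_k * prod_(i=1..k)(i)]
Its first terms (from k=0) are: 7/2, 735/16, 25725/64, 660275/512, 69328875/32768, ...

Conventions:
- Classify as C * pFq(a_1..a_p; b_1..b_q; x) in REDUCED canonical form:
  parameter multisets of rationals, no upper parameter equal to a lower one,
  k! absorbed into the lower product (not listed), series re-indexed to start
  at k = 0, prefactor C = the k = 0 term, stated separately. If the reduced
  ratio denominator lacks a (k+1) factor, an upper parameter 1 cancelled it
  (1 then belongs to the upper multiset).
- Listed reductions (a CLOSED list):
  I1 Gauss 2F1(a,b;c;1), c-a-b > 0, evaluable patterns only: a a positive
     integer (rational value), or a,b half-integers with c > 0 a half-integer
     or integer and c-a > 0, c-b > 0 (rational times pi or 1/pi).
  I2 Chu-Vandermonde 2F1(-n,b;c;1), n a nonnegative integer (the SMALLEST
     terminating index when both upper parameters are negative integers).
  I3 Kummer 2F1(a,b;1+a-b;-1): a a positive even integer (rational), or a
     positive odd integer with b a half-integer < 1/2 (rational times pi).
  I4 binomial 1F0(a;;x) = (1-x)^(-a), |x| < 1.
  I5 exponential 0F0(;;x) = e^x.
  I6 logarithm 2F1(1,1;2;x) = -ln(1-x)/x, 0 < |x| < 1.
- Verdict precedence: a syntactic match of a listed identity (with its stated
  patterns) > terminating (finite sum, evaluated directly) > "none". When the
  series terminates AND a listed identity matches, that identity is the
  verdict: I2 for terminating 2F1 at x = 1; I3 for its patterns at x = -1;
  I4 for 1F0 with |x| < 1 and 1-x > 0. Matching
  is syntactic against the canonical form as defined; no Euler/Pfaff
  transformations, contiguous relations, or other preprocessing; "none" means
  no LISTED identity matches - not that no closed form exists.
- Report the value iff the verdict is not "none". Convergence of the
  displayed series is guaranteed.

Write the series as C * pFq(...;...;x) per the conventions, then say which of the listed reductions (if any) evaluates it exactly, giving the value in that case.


This is 7/2 * 3F2(-6, -1/2, 5/3; -2/3, 1; -7/4) in reduced canonical form. Verdict: terminating (-6 upstairs). 7 nonzero terms in all; added directly. Hence: 169365258573/27262976.

First insight: x = (-7/4) and the parameter 4/3 appears in both the upper and lower lists and cancels.
Consecutive-term ratio: r(k) = (-7/4) * (k-6) (k-1/2) (k+5/3) / [(k-2/3) (k+1) (k+1)] - rational in k. x = (-7/4); t_0 = 7/2; negate the roots.


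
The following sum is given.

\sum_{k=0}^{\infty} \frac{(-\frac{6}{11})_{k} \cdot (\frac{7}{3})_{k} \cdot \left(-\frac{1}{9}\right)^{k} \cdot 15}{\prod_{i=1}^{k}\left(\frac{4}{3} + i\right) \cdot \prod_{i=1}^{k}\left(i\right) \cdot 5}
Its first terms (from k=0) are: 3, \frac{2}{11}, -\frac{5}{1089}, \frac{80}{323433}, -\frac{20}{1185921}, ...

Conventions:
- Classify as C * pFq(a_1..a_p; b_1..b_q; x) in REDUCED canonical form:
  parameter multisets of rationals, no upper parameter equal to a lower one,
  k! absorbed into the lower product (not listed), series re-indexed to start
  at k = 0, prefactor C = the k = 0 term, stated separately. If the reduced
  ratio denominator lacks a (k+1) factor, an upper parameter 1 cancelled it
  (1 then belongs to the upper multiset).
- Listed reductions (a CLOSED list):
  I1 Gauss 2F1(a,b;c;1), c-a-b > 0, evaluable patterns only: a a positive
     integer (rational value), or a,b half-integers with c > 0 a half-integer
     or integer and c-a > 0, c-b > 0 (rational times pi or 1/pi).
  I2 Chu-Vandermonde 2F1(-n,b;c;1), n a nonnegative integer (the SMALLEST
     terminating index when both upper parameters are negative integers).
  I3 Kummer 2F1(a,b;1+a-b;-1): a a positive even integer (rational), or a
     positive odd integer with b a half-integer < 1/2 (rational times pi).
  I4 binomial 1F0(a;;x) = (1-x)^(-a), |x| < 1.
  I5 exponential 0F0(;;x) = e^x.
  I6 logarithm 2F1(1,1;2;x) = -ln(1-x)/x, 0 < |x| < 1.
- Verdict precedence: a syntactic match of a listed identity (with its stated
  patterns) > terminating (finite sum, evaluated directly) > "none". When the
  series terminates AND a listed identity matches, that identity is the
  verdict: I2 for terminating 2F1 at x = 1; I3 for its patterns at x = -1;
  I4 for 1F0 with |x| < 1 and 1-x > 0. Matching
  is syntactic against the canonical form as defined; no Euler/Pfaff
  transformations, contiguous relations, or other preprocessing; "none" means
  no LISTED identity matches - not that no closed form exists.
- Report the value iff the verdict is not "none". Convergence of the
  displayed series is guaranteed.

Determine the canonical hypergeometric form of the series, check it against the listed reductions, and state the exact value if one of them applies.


x = -\frac{1}{9} here; the reduced form reads 1F0, upper {-\frac{6}{11}}, lower {-}, C = 3. Verdict: this is the binomial series (I4) (the 1F0 binomial series: exponent 6/11, x = -\frac{1}{9}). Hence: 3 \cdot \left(\frac{10}{9}\right)^{\frac{6}{11}}.

The tell: x = -\frac{1}{9} and the product of the first k integers (C = 3, x = -1/9) is k!.
Adjacent-term ratio: r(k) = -\frac{1}{9} * (k-\frac{6}{11}) / [(k+1)] - rational in k. x = -\frac{1}{9}; t_0 = 3; negate the roots.


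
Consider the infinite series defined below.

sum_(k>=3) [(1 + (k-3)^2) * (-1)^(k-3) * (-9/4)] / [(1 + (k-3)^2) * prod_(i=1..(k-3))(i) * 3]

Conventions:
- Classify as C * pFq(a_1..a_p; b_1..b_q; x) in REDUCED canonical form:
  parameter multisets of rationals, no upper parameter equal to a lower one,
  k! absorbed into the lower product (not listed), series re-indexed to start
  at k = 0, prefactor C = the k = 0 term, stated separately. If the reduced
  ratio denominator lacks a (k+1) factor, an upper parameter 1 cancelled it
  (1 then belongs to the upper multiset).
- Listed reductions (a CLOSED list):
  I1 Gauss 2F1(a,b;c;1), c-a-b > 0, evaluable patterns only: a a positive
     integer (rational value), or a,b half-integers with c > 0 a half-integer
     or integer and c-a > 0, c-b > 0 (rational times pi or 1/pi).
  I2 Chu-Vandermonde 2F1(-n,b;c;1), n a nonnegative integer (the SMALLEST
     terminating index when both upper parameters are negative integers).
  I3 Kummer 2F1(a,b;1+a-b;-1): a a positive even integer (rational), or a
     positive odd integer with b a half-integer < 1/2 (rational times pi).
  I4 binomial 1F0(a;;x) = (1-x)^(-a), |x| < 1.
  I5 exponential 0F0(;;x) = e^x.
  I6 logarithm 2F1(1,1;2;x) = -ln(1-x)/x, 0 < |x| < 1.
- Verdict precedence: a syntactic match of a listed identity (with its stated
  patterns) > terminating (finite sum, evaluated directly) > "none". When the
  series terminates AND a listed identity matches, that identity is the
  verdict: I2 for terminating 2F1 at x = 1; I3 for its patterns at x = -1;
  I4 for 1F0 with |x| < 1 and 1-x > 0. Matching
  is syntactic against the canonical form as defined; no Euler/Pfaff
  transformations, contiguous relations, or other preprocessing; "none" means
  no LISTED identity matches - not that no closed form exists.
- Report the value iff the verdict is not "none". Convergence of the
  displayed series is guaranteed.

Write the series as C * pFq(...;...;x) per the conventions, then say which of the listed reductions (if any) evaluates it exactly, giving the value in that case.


Classification (C = -3/4): 0F0 with upper {-}, lower {-}, argument x = -1. Verdict: the I5 exponential reduction fires (the 0F0 exponential series at x = -1). Hence: (-3/4) * e^(-1).

Structural cue: t_0 being -3/4, the constant factors (C = -3/4) combine into one prefactor.
Ratio: r(k) = (-1) * 1 / [(k+1)] - poly over poly, x = (-1) from leading terms; C = -3/4 at k = 0.


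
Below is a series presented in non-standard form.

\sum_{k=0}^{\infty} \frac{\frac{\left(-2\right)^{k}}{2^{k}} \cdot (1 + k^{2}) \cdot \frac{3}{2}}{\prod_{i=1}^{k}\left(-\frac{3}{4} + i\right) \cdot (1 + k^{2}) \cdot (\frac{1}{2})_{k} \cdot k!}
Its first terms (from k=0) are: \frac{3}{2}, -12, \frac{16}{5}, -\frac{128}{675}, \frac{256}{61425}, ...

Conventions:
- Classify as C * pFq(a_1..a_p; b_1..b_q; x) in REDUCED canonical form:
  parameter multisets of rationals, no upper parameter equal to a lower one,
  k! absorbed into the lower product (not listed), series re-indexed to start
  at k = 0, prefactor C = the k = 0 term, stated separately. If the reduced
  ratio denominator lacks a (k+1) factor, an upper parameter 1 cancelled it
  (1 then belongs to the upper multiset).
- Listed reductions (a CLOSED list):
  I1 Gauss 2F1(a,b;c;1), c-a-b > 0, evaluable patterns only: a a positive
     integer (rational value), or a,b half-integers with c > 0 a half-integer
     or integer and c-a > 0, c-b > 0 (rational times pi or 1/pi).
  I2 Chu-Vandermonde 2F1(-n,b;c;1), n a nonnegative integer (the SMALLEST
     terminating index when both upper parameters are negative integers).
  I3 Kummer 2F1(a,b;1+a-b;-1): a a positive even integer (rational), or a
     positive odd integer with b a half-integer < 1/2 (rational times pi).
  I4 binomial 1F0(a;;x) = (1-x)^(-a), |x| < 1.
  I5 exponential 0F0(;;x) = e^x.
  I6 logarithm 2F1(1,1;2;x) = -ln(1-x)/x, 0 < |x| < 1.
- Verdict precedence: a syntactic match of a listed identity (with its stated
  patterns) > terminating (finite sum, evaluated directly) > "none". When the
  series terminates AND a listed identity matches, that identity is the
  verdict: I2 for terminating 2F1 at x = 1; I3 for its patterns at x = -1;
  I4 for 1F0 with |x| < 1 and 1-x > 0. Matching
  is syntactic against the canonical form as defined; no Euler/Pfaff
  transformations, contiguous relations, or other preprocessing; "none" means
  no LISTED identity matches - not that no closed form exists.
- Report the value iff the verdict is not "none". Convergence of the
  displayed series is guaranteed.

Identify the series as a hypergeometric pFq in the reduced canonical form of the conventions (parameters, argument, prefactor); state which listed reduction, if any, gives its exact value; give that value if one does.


With C = \frac{3}{2}: the canonical form is 0F2(-; \frac{1}{4}, \frac{1}{2}; -1). Verdict: none (x = -1): each listed identity misses the multisets {-} ; {\frac{1}{4}, \frac{1}{2}}.

Key step: from the first term \frac{3}{2}: the lower running product (prefactor 3/2) is a rising factorial.
Ratio: r(k) = -1 * 1 / [(k+\frac{1}{4}) (k+\frac{1}{2}) (k+1)] - rational in k, leading ratio -1; with t_0 = \frac{3}{2}, classification follows.


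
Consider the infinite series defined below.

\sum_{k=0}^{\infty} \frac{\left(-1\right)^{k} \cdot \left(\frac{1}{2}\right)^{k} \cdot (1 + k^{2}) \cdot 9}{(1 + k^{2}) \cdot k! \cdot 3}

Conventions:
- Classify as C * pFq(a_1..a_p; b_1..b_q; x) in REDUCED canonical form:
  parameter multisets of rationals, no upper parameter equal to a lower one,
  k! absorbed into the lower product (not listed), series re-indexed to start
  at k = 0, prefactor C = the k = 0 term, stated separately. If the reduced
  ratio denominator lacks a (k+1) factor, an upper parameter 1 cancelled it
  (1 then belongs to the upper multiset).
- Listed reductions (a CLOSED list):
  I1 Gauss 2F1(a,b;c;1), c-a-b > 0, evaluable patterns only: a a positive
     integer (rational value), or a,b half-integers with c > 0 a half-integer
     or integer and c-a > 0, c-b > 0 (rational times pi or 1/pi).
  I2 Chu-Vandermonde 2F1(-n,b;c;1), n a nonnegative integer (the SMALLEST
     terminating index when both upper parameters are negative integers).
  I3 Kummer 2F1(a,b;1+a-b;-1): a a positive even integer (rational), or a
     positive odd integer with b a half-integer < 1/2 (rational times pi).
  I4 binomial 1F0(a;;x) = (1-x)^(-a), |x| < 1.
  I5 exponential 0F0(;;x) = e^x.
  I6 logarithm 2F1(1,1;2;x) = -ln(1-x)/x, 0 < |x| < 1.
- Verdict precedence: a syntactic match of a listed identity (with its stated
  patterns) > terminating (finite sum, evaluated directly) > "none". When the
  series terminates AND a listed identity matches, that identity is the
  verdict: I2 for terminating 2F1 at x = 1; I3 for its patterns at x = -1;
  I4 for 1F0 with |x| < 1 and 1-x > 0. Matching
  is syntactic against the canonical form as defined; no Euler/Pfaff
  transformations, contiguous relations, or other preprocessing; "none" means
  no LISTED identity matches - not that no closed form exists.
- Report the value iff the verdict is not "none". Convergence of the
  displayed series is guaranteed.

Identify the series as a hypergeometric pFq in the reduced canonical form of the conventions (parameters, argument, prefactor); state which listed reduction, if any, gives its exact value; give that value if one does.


x = -\frac{1}{2} here; the reduced form reads 0F0, upper {-}, lower {-}, C = 3. Verdict: exponential (I5) matches (the 0F0 exponential series at x = -\frac{1}{2}). Exact value: 3 \cdot e^{-\frac{1}{2}}.

The tell: from the first term 3: k^2 + 1 divides numerator and denominator alike; C = 3, x = -1/2 after cancelling.
Adjacent-term ratio: r(k) = -\frac{1}{2} * 1 / [(k+1)] - rational in k, leading ratio -\frac{1}{2}; with t_0 = 3, classification follows.


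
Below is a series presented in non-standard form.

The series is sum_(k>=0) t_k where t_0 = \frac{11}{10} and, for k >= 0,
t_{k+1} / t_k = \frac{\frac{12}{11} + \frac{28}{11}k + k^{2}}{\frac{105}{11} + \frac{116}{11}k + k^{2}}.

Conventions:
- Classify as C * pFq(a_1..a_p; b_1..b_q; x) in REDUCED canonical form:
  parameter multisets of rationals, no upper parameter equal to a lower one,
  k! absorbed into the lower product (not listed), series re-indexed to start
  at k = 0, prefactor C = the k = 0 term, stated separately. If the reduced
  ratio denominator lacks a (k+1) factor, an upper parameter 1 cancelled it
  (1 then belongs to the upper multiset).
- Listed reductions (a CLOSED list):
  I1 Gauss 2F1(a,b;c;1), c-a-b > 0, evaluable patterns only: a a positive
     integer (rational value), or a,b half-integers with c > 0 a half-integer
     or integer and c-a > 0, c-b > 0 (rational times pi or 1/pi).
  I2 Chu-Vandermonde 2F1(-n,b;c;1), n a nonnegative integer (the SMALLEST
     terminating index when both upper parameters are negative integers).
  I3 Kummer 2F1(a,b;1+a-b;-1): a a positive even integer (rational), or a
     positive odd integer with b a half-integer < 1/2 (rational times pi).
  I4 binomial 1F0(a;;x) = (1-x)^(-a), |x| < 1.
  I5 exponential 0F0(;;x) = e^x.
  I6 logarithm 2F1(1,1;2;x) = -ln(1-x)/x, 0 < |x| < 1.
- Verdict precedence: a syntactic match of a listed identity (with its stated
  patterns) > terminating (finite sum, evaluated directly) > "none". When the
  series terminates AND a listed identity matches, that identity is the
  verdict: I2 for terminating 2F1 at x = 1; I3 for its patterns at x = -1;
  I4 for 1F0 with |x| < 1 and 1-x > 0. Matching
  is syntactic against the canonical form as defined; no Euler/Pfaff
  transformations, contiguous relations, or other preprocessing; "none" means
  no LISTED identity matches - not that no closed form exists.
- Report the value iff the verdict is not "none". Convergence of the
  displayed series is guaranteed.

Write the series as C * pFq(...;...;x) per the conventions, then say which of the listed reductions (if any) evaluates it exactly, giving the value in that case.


Key step: t_0 being \frac{11}{10}, factor the ratio over Q (C = 11/10): negated roots = parameters.
Step ratio: r(k) = 1 * (k+\frac{6}{11}) (k+2) / [(k+\frac{105}{11}) (k+1)] - rational in k. x = 1; t_0 = \frac{11}{10}; negate the roots.

x = 1 here; the reduced form reads 2F1, upper {\frac{6}{11}, 2}, lower {\frac{105}{11}}, C = \frac{11}{10}. Verdict: Gauss's theorem (I1) matches (x = 1: the Gamma ratio telescopes since c-a-b = 7 > 0 and a = 2 in Z>0). Its exact value is \frac{3901}{3080}.


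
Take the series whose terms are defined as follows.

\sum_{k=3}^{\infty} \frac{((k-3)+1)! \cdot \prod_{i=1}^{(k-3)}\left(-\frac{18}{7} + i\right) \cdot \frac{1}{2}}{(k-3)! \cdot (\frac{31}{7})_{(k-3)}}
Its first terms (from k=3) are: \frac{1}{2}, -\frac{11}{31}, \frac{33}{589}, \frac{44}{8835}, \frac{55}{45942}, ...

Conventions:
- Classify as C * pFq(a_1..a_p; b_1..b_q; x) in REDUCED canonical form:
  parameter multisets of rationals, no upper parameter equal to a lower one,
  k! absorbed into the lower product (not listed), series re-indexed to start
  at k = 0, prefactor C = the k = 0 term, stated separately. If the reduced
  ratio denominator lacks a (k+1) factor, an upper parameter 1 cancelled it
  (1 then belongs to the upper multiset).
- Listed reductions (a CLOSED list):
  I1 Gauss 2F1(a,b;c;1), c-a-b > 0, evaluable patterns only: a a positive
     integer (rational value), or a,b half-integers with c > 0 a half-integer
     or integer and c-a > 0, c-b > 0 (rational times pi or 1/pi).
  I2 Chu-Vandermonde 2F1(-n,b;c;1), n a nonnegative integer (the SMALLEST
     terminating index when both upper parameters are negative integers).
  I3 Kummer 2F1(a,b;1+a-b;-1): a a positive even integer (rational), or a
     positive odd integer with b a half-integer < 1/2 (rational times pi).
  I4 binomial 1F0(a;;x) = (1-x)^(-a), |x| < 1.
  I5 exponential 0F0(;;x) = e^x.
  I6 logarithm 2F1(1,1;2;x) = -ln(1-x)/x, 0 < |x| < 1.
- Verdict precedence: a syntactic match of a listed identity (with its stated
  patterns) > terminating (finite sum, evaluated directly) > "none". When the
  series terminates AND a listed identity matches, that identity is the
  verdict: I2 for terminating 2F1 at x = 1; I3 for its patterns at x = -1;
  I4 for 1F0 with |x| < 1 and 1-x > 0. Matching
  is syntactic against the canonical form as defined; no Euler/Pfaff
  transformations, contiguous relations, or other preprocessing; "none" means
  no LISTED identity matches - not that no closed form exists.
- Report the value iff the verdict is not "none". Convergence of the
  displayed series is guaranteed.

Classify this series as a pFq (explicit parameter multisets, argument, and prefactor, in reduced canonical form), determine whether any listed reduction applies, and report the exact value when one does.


x = 1 here; the reduced form reads 2F1, upper {-\frac{11}{7}, 2}, lower {\frac{31}{7}}, C = \frac{1}{2}. Verdict: the Gauss summation I1 applies (x = 1: the Gamma ratio telescopes since c-a-b = 4 > 0 and a = 2 in Z>0). Its exact value is \frac{51}{245}.

Key step: x = 1 and the running product (C = 1/2, x = 1) telescopes to a rising factorial.
Step ratio: r(k) = 1 * (k-\frac{11}{7}) (k+2) / [(k+\frac{31}{7}) (k+1)] ; factor over Q: parameters, x = 1, and C = \frac{1}{2}.
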